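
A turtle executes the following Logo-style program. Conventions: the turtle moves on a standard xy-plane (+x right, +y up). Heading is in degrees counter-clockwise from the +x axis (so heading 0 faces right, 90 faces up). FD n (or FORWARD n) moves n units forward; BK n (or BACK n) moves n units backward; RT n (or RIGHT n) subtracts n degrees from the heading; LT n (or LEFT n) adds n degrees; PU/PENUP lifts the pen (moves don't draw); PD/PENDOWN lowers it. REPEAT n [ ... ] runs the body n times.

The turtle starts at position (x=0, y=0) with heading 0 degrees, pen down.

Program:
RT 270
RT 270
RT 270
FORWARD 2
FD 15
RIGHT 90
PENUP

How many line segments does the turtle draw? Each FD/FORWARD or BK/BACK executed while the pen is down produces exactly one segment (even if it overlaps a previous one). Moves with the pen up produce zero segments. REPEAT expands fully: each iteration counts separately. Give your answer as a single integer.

Executing turtle program step by step:
Start: pos=(0,0), heading=0, pen down
RT 270: heading 0 -> 90
RT 270: heading 90 -> 180
RT 270: heading 180 -> 270
FD 2: (0,0) -> (0,-2) [heading=270, draw]
FD 15: (0,-2) -> (0,-17) [heading=270, draw]
RT 90: heading 270 -> 180
PU: pen up
Final: pos=(0,-17), heading=180, 2 segment(s) drawn
Segments drawn: 2

Answer: 2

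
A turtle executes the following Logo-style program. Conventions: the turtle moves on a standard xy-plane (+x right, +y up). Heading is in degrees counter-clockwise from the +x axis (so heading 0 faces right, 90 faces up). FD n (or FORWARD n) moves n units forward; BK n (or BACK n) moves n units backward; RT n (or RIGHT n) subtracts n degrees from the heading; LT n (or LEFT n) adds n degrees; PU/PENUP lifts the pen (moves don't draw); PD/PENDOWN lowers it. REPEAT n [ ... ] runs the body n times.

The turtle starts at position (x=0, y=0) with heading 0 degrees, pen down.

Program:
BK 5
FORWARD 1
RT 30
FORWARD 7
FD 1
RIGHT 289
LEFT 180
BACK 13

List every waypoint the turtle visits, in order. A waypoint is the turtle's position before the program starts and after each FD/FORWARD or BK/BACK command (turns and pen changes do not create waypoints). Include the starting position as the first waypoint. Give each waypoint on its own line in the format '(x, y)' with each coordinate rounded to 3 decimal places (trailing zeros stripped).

Executing turtle program step by step:
Start: pos=(0,0), heading=0, pen down
BK 5: (0,0) -> (-5,0) [heading=0, draw]
FD 1: (-5,0) -> (-4,0) [heading=0, draw]
RT 30: heading 0 -> 330
FD 7: (-4,0) -> (2.062,-3.5) [heading=330, draw]
FD 1: (2.062,-3.5) -> (2.928,-4) [heading=330, draw]
RT 289: heading 330 -> 41
LT 180: heading 41 -> 221
BK 13: (2.928,-4) -> (12.739,4.529) [heading=221, draw]
Final: pos=(12.739,4.529), heading=221, 5 segment(s) drawn
Waypoints (6 total):
(0, 0)
(-5, 0)
(-4, 0)
(2.062, -3.5)
(2.928, -4)
(12.739, 4.529)

Answer: (0, 0)
(-5, 0)
(-4, 0)
(2.062, -3.5)
(2.928, -4)
(12.739, 4.529)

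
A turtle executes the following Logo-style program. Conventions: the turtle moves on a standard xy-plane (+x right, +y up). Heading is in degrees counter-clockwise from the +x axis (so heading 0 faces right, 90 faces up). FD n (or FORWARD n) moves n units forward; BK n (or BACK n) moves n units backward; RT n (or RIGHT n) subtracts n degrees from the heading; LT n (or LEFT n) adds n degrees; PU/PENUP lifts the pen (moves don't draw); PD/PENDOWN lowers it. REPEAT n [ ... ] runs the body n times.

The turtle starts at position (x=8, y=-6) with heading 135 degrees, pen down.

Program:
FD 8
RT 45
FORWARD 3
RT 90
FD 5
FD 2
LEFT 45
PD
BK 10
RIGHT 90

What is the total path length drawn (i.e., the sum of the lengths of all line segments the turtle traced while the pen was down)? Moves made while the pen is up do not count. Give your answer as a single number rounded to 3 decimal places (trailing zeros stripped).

Answer: 28

Derivation:
Executing turtle program step by step:
Start: pos=(8,-6), heading=135, pen down
FD 8: (8,-6) -> (2.343,-0.343) [heading=135, draw]
RT 45: heading 135 -> 90
FD 3: (2.343,-0.343) -> (2.343,2.657) [heading=90, draw]
RT 90: heading 90 -> 0
FD 5: (2.343,2.657) -> (7.343,2.657) [heading=0, draw]
FD 2: (7.343,2.657) -> (9.343,2.657) [heading=0, draw]
LT 45: heading 0 -> 45
PD: pen down
BK 10: (9.343,2.657) -> (2.272,-4.414) [heading=45, draw]
RT 90: heading 45 -> 315
Final: pos=(2.272,-4.414), heading=315, 5 segment(s) drawn

Segment lengths:
  seg 1: (8,-6) -> (2.343,-0.343), length = 8
  seg 2: (2.343,-0.343) -> (2.343,2.657), length = 3
  seg 3: (2.343,2.657) -> (7.343,2.657), length = 5
  seg 4: (7.343,2.657) -> (9.343,2.657), length = 2
  seg 5: (9.343,2.657) -> (2.272,-4.414), length = 10
Total = 28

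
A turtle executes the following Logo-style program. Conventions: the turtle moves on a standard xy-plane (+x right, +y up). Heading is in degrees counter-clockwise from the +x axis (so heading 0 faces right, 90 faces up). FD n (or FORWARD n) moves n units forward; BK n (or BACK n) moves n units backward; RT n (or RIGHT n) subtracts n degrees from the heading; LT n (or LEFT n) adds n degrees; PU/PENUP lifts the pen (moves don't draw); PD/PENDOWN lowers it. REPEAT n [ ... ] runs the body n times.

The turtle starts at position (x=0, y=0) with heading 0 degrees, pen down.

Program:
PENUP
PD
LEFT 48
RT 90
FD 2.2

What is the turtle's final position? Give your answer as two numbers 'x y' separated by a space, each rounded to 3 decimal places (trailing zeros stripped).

Executing turtle program step by step:
Start: pos=(0,0), heading=0, pen down
PU: pen up
PD: pen down
LT 48: heading 0 -> 48
RT 90: heading 48 -> 318
FD 2.2: (0,0) -> (1.635,-1.472) [heading=318, draw]
Final: pos=(1.635,-1.472), heading=318, 1 segment(s) drawn

Answer: 1.635 -1.472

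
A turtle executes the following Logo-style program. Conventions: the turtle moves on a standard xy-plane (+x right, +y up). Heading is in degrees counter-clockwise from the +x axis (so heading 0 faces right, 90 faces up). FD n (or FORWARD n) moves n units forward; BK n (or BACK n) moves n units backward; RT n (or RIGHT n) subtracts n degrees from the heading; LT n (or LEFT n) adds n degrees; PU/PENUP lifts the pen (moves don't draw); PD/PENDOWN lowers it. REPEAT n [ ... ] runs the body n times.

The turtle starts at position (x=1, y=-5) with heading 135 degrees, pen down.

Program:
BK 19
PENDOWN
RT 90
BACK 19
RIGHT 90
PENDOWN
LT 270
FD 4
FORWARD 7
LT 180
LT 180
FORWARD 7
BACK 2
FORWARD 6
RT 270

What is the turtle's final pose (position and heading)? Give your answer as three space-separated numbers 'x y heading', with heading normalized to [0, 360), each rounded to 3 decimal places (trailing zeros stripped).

Answer: -14.556 -47.426 315

Derivation:
Executing turtle program step by step:
Start: pos=(1,-5), heading=135, pen down
BK 19: (1,-5) -> (14.435,-18.435) [heading=135, draw]
PD: pen down
RT 90: heading 135 -> 45
BK 19: (14.435,-18.435) -> (1,-31.87) [heading=45, draw]
RT 90: heading 45 -> 315
PD: pen down
LT 270: heading 315 -> 225
FD 4: (1,-31.87) -> (-1.828,-34.698) [heading=225, draw]
FD 7: (-1.828,-34.698) -> (-6.778,-39.648) [heading=225, draw]
LT 180: heading 225 -> 45
LT 180: heading 45 -> 225
FD 7: (-6.778,-39.648) -> (-11.728,-44.598) [heading=225, draw]
BK 2: (-11.728,-44.598) -> (-10.314,-43.184) [heading=225, draw]
FD 6: (-10.314,-43.184) -> (-14.556,-47.426) [heading=225, draw]
RT 270: heading 225 -> 315
Final: pos=(-14.556,-47.426), heading=315, 7 segment(s) drawn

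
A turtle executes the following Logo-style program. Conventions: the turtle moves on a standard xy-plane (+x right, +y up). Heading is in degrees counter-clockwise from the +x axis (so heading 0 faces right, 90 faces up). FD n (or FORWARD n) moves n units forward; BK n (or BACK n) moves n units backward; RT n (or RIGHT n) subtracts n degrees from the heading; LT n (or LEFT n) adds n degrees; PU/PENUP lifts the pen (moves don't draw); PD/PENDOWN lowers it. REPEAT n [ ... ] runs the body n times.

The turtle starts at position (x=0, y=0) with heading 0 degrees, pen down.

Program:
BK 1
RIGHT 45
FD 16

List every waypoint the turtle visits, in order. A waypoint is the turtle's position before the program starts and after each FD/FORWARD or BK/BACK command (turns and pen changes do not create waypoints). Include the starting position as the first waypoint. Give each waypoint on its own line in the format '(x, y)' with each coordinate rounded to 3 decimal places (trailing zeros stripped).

Executing turtle program step by step:
Start: pos=(0,0), heading=0, pen down
BK 1: (0,0) -> (-1,0) [heading=0, draw]
RT 45: heading 0 -> 315
FD 16: (-1,0) -> (10.314,-11.314) [heading=315, draw]
Final: pos=(10.314,-11.314), heading=315, 2 segment(s) drawn
Waypoints (3 total):
(0, 0)
(-1, 0)
(10.314, -11.314)

Answer: (0, 0)
(-1, 0)
(10.314, -11.314)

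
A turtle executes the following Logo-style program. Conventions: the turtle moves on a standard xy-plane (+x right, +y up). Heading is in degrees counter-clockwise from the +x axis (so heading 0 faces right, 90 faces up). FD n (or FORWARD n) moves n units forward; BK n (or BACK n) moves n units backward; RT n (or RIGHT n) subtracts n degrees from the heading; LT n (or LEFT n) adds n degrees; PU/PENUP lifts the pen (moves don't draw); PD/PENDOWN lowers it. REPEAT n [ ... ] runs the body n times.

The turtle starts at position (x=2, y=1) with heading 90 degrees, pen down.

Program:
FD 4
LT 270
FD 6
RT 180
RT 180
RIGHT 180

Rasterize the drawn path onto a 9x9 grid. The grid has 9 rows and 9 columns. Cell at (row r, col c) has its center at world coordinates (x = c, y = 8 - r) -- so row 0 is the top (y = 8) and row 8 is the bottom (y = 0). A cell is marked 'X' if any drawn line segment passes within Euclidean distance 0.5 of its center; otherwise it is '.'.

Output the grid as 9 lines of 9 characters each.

Answer: .........
.........
.........
..XXXXXXX
..X......
..X......
..X......
..X......
.........

Derivation:
Segment 0: (2,1) -> (2,5)
Segment 1: (2,5) -> (8,5)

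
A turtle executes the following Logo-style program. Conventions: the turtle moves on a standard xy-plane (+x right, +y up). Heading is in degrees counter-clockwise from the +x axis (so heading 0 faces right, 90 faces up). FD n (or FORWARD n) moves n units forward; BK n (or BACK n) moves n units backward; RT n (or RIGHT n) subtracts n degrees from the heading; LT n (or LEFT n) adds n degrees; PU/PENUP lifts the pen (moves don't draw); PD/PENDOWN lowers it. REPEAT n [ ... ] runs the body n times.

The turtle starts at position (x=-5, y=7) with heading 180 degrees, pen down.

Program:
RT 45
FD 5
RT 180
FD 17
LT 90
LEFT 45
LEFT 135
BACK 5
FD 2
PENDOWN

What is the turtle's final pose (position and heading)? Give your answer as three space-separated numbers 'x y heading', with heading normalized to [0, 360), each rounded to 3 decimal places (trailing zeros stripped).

Answer: 5.607 0.636 225

Derivation:
Executing turtle program step by step:
Start: pos=(-5,7), heading=180, pen down
RT 45: heading 180 -> 135
FD 5: (-5,7) -> (-8.536,10.536) [heading=135, draw]
RT 180: heading 135 -> 315
FD 17: (-8.536,10.536) -> (3.485,-1.485) [heading=315, draw]
LT 90: heading 315 -> 45
LT 45: heading 45 -> 90
LT 135: heading 90 -> 225
BK 5: (3.485,-1.485) -> (7.021,2.05) [heading=225, draw]
FD 2: (7.021,2.05) -> (5.607,0.636) [heading=225, draw]
PD: pen down
Final: pos=(5.607,0.636), heading=225, 4 segment(s) drawn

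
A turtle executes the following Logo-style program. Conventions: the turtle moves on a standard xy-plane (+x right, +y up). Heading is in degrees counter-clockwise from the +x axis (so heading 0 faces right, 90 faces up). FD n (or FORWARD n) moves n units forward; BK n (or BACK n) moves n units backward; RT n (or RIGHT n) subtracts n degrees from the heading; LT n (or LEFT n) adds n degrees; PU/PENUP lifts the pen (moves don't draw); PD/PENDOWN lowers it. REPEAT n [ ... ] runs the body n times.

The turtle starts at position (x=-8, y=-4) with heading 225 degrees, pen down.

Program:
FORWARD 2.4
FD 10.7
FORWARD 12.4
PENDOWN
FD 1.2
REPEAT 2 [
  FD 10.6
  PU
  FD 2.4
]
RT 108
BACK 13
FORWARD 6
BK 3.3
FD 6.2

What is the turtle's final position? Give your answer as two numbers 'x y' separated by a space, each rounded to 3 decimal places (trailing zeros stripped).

Answer: -43.403 -44.918

Derivation:
Executing turtle program step by step:
Start: pos=(-8,-4), heading=225, pen down
FD 2.4: (-8,-4) -> (-9.697,-5.697) [heading=225, draw]
FD 10.7: (-9.697,-5.697) -> (-17.263,-13.263) [heading=225, draw]
FD 12.4: (-17.263,-13.263) -> (-26.031,-22.031) [heading=225, draw]
PD: pen down
FD 1.2: (-26.031,-22.031) -> (-26.88,-22.88) [heading=225, draw]
REPEAT 2 [
  -- iteration 1/2 --
  FD 10.6: (-26.88,-22.88) -> (-34.375,-30.375) [heading=225, draw]
  PU: pen up
  FD 2.4: (-34.375,-30.375) -> (-36.072,-32.072) [heading=225, move]
  -- iteration 2/2 --
  FD 10.6: (-36.072,-32.072) -> (-43.567,-39.567) [heading=225, move]
  PU: pen up
  FD 2.4: (-43.567,-39.567) -> (-45.265,-41.265) [heading=225, move]
]
RT 108: heading 225 -> 117
BK 13: (-45.265,-41.265) -> (-39.363,-52.848) [heading=117, move]
FD 6: (-39.363,-52.848) -> (-42.087,-47.502) [heading=117, move]
BK 3.3: (-42.087,-47.502) -> (-40.588,-50.442) [heading=117, move]
FD 6.2: (-40.588,-50.442) -> (-43.403,-44.918) [heading=117, move]
Final: pos=(-43.403,-44.918), heading=117, 5 segment(s) drawn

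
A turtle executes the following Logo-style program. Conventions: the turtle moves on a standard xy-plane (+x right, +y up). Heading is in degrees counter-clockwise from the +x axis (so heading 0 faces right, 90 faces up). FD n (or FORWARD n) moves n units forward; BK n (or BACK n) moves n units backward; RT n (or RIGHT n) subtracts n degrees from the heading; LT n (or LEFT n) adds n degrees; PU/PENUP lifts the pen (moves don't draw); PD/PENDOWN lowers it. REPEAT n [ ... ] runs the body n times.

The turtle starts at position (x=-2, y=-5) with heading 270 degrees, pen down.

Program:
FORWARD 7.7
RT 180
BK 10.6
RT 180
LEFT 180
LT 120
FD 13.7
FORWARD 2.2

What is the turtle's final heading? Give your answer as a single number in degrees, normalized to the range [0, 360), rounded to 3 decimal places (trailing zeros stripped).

Answer: 210

Derivation:
Executing turtle program step by step:
Start: pos=(-2,-5), heading=270, pen down
FD 7.7: (-2,-5) -> (-2,-12.7) [heading=270, draw]
RT 180: heading 270 -> 90
BK 10.6: (-2,-12.7) -> (-2,-23.3) [heading=90, draw]
RT 180: heading 90 -> 270
LT 180: heading 270 -> 90
LT 120: heading 90 -> 210
FD 13.7: (-2,-23.3) -> (-13.865,-30.15) [heading=210, draw]
FD 2.2: (-13.865,-30.15) -> (-15.77,-31.25) [heading=210, draw]
Final: pos=(-15.77,-31.25), heading=210, 4 segment(s) drawn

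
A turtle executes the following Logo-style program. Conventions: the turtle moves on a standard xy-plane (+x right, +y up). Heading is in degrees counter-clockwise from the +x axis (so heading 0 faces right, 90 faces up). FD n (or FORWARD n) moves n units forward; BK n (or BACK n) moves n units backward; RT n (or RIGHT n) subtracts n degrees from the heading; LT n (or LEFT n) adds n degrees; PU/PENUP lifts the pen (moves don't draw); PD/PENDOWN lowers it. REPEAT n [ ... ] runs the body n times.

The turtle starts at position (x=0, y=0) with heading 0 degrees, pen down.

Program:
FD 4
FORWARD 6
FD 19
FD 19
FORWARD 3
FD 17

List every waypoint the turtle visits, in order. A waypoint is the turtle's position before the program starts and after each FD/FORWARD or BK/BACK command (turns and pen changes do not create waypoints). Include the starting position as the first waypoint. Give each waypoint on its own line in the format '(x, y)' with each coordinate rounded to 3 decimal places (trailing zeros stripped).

Executing turtle program step by step:
Start: pos=(0,0), heading=0, pen down
FD 4: (0,0) -> (4,0) [heading=0, draw]
FD 6: (4,0) -> (10,0) [heading=0, draw]
FD 19: (10,0) -> (29,0) [heading=0, draw]
FD 19: (29,0) -> (48,0) [heading=0, draw]
FD 3: (48,0) -> (51,0) [heading=0, draw]
FD 17: (51,0) -> (68,0) [heading=0, draw]
Final: pos=(68,0), heading=0, 6 segment(s) drawn
Waypoints (7 total):
(0, 0)
(4, 0)
(10, 0)
(29, 0)
(48, 0)
(51, 0)
(68, 0)

Answer: (0, 0)
(4, 0)
(10, 0)
(29, 0)
(48, 0)
(51, 0)
(68, 0)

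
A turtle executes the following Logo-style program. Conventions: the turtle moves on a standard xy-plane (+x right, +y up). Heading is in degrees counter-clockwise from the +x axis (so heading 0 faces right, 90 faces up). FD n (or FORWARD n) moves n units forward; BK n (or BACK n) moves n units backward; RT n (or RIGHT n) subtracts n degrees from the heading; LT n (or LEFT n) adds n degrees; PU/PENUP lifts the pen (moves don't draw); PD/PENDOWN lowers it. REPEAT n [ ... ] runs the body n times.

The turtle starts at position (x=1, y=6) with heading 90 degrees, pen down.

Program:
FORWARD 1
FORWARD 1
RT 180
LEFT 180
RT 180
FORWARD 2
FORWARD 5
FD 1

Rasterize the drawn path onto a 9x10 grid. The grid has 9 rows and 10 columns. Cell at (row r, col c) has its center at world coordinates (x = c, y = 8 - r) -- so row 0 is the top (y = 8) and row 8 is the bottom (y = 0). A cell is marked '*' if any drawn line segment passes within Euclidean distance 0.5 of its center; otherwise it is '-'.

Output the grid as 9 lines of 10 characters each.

Segment 0: (1,6) -> (1,7)
Segment 1: (1,7) -> (1,8)
Segment 2: (1,8) -> (1,6)
Segment 3: (1,6) -> (1,1)
Segment 4: (1,1) -> (1,0)

Answer: -*--------
-*--------
-*--------
-*--------
-*--------
-*--------
-*--------
-*--------
-*--------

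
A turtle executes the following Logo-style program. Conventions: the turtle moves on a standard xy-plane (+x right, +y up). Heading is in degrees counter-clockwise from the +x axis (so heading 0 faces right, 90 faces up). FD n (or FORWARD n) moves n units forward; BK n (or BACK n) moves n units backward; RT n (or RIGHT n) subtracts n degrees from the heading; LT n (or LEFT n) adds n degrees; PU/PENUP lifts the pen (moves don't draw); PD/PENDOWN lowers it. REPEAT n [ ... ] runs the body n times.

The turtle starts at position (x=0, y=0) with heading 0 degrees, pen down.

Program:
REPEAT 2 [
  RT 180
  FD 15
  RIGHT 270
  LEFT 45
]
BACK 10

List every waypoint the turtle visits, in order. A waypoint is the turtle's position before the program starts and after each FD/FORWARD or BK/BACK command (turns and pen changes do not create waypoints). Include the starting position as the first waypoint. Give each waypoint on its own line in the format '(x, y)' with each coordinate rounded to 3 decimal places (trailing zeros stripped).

Answer: (0, 0)
(-15, 0)
(-25.607, 10.607)
(-25.607, 20.607)

Derivation:
Executing turtle program step by step:
Start: pos=(0,0), heading=0, pen down
REPEAT 2 [
  -- iteration 1/2 --
  RT 180: heading 0 -> 180
  FD 15: (0,0) -> (-15,0) [heading=180, draw]
  RT 270: heading 180 -> 270
  LT 45: heading 270 -> 315
  -- iteration 2/2 --
  RT 180: heading 315 -> 135
  FD 15: (-15,0) -> (-25.607,10.607) [heading=135, draw]
  RT 270: heading 135 -> 225
  LT 45: heading 225 -> 270
]
BK 10: (-25.607,10.607) -> (-25.607,20.607) [heading=270, draw]
Final: pos=(-25.607,20.607), heading=270, 3 segment(s) drawn
Waypoints (4 total):
(0, 0)
(-15, 0)
(-25.607, 10.607)
(-25.607, 20.607)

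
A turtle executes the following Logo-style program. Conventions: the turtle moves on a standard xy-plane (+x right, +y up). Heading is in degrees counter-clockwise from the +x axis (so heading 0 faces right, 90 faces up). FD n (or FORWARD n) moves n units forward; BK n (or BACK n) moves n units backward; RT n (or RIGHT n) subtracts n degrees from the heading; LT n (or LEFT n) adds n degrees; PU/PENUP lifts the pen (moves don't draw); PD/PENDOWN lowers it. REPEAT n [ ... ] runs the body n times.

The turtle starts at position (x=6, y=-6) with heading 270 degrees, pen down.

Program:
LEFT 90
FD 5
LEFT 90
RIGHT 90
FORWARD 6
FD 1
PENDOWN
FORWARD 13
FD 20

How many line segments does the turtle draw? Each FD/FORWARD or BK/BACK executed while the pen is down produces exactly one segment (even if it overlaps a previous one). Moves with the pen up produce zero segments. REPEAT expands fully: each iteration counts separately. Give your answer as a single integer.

Executing turtle program step by step:
Start: pos=(6,-6), heading=270, pen down
LT 90: heading 270 -> 0
FD 5: (6,-6) -> (11,-6) [heading=0, draw]
LT 90: heading 0 -> 90
RT 90: heading 90 -> 0
FD 6: (11,-6) -> (17,-6) [heading=0, draw]
FD 1: (17,-6) -> (18,-6) [heading=0, draw]
PD: pen down
FD 13: (18,-6) -> (31,-6) [heading=0, draw]
FD 20: (31,-6) -> (51,-6) [heading=0, draw]
Final: pos=(51,-6), heading=0, 5 segment(s) drawn
Segments drawn: 5

Answer: 5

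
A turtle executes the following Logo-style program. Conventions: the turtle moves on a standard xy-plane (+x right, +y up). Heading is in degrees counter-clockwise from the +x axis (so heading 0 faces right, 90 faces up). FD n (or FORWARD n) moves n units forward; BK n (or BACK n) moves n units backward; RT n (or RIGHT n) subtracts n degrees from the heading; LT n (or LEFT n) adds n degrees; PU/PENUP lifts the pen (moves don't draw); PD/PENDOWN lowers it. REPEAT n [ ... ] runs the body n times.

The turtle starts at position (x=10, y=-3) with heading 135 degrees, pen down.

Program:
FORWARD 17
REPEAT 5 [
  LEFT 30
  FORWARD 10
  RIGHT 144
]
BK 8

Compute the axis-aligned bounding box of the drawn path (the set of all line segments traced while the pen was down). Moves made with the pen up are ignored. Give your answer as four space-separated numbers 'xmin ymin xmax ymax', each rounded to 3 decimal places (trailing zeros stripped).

Answer: -11.68 -3 10 27.01

Derivation:
Executing turtle program step by step:
Start: pos=(10,-3), heading=135, pen down
FD 17: (10,-3) -> (-2.021,9.021) [heading=135, draw]
REPEAT 5 [
  -- iteration 1/5 --
  LT 30: heading 135 -> 165
  FD 10: (-2.021,9.021) -> (-11.68,11.609) [heading=165, draw]
  RT 144: heading 165 -> 21
  -- iteration 2/5 --
  LT 30: heading 21 -> 51
  FD 10: (-11.68,11.609) -> (-5.387,19.38) [heading=51, draw]
  RT 144: heading 51 -> 267
  -- iteration 3/5 --
  LT 30: heading 267 -> 297
  FD 10: (-5.387,19.38) -> (-0.847,10.47) [heading=297, draw]
  RT 144: heading 297 -> 153
  -- iteration 4/5 --
  LT 30: heading 153 -> 183
  FD 10: (-0.847,10.47) -> (-10.833,9.947) [heading=183, draw]
  RT 144: heading 183 -> 39
  -- iteration 5/5 --
  LT 30: heading 39 -> 69
  FD 10: (-10.833,9.947) -> (-7.25,19.283) [heading=69, draw]
  RT 144: heading 69 -> 285
]
BK 8: (-7.25,19.283) -> (-9.32,27.01) [heading=285, draw]
Final: pos=(-9.32,27.01), heading=285, 7 segment(s) drawn

Segment endpoints: x in {-11.68, -10.833, -9.32, -7.25, -5.387, -2.021, -0.847, 10}, y in {-3, 9.021, 9.947, 10.47, 11.609, 19.283, 19.38, 27.01}
xmin=-11.68, ymin=-3, xmax=10, ymax=27.01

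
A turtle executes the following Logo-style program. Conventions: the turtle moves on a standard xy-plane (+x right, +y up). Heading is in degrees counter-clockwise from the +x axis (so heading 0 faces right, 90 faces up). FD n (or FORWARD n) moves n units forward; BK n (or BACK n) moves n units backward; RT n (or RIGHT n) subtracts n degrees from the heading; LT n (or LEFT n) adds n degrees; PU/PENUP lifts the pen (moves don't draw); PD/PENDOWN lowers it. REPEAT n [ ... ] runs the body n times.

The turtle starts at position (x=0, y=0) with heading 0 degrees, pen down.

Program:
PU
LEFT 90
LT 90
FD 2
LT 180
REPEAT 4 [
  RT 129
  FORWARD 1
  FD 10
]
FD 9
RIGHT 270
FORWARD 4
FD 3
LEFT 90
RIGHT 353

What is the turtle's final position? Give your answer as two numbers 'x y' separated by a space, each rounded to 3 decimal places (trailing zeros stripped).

Executing turtle program step by step:
Start: pos=(0,0), heading=0, pen down
PU: pen up
LT 90: heading 0 -> 90
LT 90: heading 90 -> 180
FD 2: (0,0) -> (-2,0) [heading=180, move]
LT 180: heading 180 -> 0
REPEAT 4 [
  -- iteration 1/4 --
  RT 129: heading 0 -> 231
  FD 1: (-2,0) -> (-2.629,-0.777) [heading=231, move]
  FD 10: (-2.629,-0.777) -> (-8.923,-8.549) [heading=231, move]
  -- iteration 2/4 --
  RT 129: heading 231 -> 102
  FD 1: (-8.923,-8.549) -> (-9.13,-7.57) [heading=102, move]
  FD 10: (-9.13,-7.57) -> (-11.21,2.211) [heading=102, move]
  -- iteration 3/4 --
  RT 129: heading 102 -> 333
  FD 1: (-11.21,2.211) -> (-10.319,1.757) [heading=333, move]
  FD 10: (-10.319,1.757) -> (-1.408,-2.783) [heading=333, move]
  -- iteration 4/4 --
  RT 129: heading 333 -> 204
  FD 1: (-1.408,-2.783) -> (-2.322,-3.19) [heading=204, move]
  FD 10: (-2.322,-3.19) -> (-11.457,-7.257) [heading=204, move]
]
FD 9: (-11.457,-7.257) -> (-19.679,-10.918) [heading=204, move]
RT 270: heading 204 -> 294
FD 4: (-19.679,-10.918) -> (-18.052,-14.572) [heading=294, move]
FD 3: (-18.052,-14.572) -> (-16.832,-17.312) [heading=294, move]
LT 90: heading 294 -> 24
RT 353: heading 24 -> 31
Final: pos=(-16.832,-17.312), heading=31, 0 segment(s) drawn

Answer: -16.832 -17.312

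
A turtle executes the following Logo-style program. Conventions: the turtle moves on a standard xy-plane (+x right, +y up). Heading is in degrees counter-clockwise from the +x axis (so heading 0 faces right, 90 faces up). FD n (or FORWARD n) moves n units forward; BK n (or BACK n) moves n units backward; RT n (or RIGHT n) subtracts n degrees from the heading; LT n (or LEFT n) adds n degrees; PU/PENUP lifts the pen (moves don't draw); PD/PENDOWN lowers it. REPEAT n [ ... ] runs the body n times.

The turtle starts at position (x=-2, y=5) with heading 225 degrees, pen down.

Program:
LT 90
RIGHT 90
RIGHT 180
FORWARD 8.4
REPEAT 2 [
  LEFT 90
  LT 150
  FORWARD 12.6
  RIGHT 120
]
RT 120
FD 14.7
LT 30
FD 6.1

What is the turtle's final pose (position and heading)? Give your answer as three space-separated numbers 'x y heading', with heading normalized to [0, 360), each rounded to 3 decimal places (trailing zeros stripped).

Executing turtle program step by step:
Start: pos=(-2,5), heading=225, pen down
LT 90: heading 225 -> 315
RT 90: heading 315 -> 225
RT 180: heading 225 -> 45
FD 8.4: (-2,5) -> (3.94,10.94) [heading=45, draw]
REPEAT 2 [
  -- iteration 1/2 --
  LT 90: heading 45 -> 135
  LT 150: heading 135 -> 285
  FD 12.6: (3.94,10.94) -> (7.201,-1.231) [heading=285, draw]
  RT 120: heading 285 -> 165
  -- iteration 2/2 --
  LT 90: heading 165 -> 255
  LT 150: heading 255 -> 45
  FD 12.6: (7.201,-1.231) -> (16.11,7.679) [heading=45, draw]
  RT 120: heading 45 -> 285
]
RT 120: heading 285 -> 165
FD 14.7: (16.11,7.679) -> (1.911,11.483) [heading=165, draw]
LT 30: heading 165 -> 195
FD 6.1: (1.911,11.483) -> (-3.981,9.904) [heading=195, draw]
Final: pos=(-3.981,9.904), heading=195, 5 segment(s) drawn

Answer: -3.981 9.904 195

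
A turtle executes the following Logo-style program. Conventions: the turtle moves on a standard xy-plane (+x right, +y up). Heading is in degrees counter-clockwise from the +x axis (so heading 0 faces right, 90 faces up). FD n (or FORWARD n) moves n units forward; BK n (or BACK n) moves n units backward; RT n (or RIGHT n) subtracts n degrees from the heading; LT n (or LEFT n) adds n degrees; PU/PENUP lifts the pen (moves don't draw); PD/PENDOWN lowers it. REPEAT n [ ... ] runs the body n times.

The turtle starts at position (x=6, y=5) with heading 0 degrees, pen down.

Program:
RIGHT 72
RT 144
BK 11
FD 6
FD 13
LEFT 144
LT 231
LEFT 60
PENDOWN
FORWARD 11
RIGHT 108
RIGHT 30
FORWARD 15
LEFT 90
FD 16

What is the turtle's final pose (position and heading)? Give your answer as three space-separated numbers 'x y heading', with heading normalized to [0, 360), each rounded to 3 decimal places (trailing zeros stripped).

Answer: -22.477 20.098 171

Derivation:
Executing turtle program step by step:
Start: pos=(6,5), heading=0, pen down
RT 72: heading 0 -> 288
RT 144: heading 288 -> 144
BK 11: (6,5) -> (14.899,-1.466) [heading=144, draw]
FD 6: (14.899,-1.466) -> (10.045,2.061) [heading=144, draw]
FD 13: (10.045,2.061) -> (-0.472,9.702) [heading=144, draw]
LT 144: heading 144 -> 288
LT 231: heading 288 -> 159
LT 60: heading 159 -> 219
PD: pen down
FD 11: (-0.472,9.702) -> (-9.021,2.78) [heading=219, draw]
RT 108: heading 219 -> 111
RT 30: heading 111 -> 81
FD 15: (-9.021,2.78) -> (-6.674,17.595) [heading=81, draw]
LT 90: heading 81 -> 171
FD 16: (-6.674,17.595) -> (-22.477,20.098) [heading=171, draw]
Final: pos=(-22.477,20.098), heading=171, 6 segment(s) drawn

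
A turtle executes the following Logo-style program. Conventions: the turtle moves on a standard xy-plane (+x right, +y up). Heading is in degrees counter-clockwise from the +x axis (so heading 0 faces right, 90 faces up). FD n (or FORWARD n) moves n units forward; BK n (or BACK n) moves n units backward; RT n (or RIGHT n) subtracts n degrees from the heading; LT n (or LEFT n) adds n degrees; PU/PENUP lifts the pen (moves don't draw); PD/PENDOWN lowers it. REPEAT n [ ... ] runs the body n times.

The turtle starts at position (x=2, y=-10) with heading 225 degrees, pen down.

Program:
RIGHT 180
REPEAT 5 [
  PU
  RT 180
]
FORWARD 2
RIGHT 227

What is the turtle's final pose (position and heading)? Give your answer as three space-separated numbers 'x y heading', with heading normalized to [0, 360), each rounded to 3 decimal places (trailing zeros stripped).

Executing turtle program step by step:
Start: pos=(2,-10), heading=225, pen down
RT 180: heading 225 -> 45
REPEAT 5 [
  -- iteration 1/5 --
  PU: pen up
  RT 180: heading 45 -> 225
  -- iteration 2/5 --
  PU: pen up
  RT 180: heading 225 -> 45
  -- iteration 3/5 --
  PU: pen up
  RT 180: heading 45 -> 225
  -- iteration 4/5 --
  PU: pen up
  RT 180: heading 225 -> 45
  -- iteration 5/5 --
  PU: pen up
  RT 180: heading 45 -> 225
]
FD 2: (2,-10) -> (0.586,-11.414) [heading=225, move]
RT 227: heading 225 -> 358
Final: pos=(0.586,-11.414), heading=358, 0 segment(s) drawn

Answer: 0.586 -11.414 358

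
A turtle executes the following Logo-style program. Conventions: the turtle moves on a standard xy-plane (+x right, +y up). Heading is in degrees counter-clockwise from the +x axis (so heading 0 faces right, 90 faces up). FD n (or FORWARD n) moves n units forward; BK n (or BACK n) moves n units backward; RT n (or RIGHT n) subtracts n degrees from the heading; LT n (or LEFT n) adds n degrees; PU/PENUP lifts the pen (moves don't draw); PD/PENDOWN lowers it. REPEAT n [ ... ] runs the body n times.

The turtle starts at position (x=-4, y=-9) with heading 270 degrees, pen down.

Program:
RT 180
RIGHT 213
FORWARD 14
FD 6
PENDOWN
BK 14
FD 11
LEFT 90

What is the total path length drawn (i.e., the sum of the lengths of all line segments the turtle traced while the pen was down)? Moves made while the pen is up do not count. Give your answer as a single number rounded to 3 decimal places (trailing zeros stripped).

Executing turtle program step by step:
Start: pos=(-4,-9), heading=270, pen down
RT 180: heading 270 -> 90
RT 213: heading 90 -> 237
FD 14: (-4,-9) -> (-11.625,-20.741) [heading=237, draw]
FD 6: (-11.625,-20.741) -> (-14.893,-25.773) [heading=237, draw]
PD: pen down
BK 14: (-14.893,-25.773) -> (-7.268,-14.032) [heading=237, draw]
FD 11: (-7.268,-14.032) -> (-13.259,-23.257) [heading=237, draw]
LT 90: heading 237 -> 327
Final: pos=(-13.259,-23.257), heading=327, 4 segment(s) drawn

Segment lengths:
  seg 1: (-4,-9) -> (-11.625,-20.741), length = 14
  seg 2: (-11.625,-20.741) -> (-14.893,-25.773), length = 6
  seg 3: (-14.893,-25.773) -> (-7.268,-14.032), length = 14
  seg 4: (-7.268,-14.032) -> (-13.259,-23.257), length = 11
Total = 45

Answer: 45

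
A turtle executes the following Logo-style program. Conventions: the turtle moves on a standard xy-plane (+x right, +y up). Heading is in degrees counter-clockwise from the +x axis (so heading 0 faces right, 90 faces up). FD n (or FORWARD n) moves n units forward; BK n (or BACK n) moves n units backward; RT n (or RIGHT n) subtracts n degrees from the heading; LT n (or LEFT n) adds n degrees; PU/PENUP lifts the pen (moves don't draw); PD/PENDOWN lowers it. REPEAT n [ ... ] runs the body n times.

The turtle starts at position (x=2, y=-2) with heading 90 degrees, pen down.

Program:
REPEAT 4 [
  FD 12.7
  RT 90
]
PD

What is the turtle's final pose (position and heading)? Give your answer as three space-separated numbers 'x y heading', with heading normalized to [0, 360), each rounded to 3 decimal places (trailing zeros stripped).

Answer: 2 -2 90

Derivation:
Executing turtle program step by step:
Start: pos=(2,-2), heading=90, pen down
REPEAT 4 [
  -- iteration 1/4 --
  FD 12.7: (2,-2) -> (2,10.7) [heading=90, draw]
  RT 90: heading 90 -> 0
  -- iteration 2/4 --
  FD 12.7: (2,10.7) -> (14.7,10.7) [heading=0, draw]
  RT 90: heading 0 -> 270
  -- iteration 3/4 --
  FD 12.7: (14.7,10.7) -> (14.7,-2) [heading=270, draw]
  RT 90: heading 270 -> 180
  -- iteration 4/4 --
  FD 12.7: (14.7,-2) -> (2,-2) [heading=180, draw]
  RT 90: heading 180 -> 90
]
PD: pen down
Final: pos=(2,-2), heading=90, 4 segment(s) drawn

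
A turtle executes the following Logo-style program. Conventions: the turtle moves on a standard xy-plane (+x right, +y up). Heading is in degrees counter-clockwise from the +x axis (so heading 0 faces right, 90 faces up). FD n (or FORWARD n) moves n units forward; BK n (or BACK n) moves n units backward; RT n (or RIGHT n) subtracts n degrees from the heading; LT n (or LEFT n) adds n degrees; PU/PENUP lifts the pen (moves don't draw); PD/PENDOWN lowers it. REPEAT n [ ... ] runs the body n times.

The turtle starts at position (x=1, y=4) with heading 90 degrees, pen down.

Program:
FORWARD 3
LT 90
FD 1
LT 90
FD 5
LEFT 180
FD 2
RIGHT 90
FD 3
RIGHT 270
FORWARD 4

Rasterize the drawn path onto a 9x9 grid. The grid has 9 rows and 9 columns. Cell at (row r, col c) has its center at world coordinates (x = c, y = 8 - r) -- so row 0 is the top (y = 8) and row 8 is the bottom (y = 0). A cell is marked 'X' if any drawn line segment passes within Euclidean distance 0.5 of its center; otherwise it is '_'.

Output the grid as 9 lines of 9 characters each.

Answer: ___X_____
XX_X_____
XX_X_____
XX_X_____
XXXX_____
X________
X________
_________
_________

Derivation:
Segment 0: (1,4) -> (1,7)
Segment 1: (1,7) -> (0,7)
Segment 2: (0,7) -> (-0,2)
Segment 3: (-0,2) -> (-0,4)
Segment 4: (-0,4) -> (3,4)
Segment 5: (3,4) -> (3,8)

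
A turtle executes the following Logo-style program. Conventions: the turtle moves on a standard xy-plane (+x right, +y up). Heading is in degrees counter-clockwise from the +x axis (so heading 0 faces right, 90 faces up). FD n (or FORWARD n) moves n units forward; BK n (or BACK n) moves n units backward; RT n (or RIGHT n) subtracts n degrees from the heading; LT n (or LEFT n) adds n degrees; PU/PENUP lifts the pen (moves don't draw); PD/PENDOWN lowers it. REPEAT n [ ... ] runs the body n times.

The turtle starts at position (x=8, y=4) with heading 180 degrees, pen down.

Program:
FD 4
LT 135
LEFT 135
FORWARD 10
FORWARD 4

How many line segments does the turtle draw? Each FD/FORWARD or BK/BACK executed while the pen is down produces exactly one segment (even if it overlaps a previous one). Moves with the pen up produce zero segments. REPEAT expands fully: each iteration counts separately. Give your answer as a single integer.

Executing turtle program step by step:
Start: pos=(8,4), heading=180, pen down
FD 4: (8,4) -> (4,4) [heading=180, draw]
LT 135: heading 180 -> 315
LT 135: heading 315 -> 90
FD 10: (4,4) -> (4,14) [heading=90, draw]
FD 4: (4,14) -> (4,18) [heading=90, draw]
Final: pos=(4,18), heading=90, 3 segment(s) drawn
Segments drawn: 3

Answer: 3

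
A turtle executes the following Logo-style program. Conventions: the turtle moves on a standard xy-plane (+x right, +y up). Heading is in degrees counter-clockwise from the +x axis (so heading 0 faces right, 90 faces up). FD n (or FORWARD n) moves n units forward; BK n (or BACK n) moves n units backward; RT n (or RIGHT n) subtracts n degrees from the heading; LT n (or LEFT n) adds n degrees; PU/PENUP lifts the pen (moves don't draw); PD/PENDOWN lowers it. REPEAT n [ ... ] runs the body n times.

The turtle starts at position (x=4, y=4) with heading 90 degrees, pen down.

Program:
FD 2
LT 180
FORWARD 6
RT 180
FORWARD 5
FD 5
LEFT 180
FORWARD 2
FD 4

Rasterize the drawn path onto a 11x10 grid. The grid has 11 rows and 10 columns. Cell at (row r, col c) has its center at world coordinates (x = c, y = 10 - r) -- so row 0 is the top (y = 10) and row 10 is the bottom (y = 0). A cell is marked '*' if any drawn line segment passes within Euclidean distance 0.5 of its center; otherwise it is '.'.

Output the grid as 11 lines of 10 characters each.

Segment 0: (4,4) -> (4,6)
Segment 1: (4,6) -> (4,0)
Segment 2: (4,0) -> (4,5)
Segment 3: (4,5) -> (4,10)
Segment 4: (4,10) -> (4,8)
Segment 5: (4,8) -> (4,4)

Answer: ....*.....
....*.....
....*.....
....*.....
....*.....
....*.....
....*.....
....*.....
....*.....
....*.....
....*.....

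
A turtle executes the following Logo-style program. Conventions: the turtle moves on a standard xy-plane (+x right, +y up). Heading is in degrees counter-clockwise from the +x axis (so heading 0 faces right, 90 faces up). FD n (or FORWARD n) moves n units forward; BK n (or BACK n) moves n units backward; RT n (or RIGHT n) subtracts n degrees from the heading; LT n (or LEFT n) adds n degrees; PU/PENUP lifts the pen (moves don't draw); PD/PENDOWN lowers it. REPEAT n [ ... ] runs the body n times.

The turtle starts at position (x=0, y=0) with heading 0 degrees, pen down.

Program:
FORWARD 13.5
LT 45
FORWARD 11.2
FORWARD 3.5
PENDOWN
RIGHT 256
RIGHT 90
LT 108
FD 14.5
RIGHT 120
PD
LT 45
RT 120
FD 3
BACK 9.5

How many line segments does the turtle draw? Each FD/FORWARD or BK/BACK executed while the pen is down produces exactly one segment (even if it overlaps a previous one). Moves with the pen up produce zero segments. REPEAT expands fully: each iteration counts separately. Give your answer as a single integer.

Executing turtle program step by step:
Start: pos=(0,0), heading=0, pen down
FD 13.5: (0,0) -> (13.5,0) [heading=0, draw]
LT 45: heading 0 -> 45
FD 11.2: (13.5,0) -> (21.42,7.92) [heading=45, draw]
FD 3.5: (21.42,7.92) -> (23.894,10.394) [heading=45, draw]
PD: pen down
RT 256: heading 45 -> 149
RT 90: heading 149 -> 59
LT 108: heading 59 -> 167
FD 14.5: (23.894,10.394) -> (9.766,13.656) [heading=167, draw]
RT 120: heading 167 -> 47
PD: pen down
LT 45: heading 47 -> 92
RT 120: heading 92 -> 332
FD 3: (9.766,13.656) -> (12.415,12.248) [heading=332, draw]
BK 9.5: (12.415,12.248) -> (4.027,16.708) [heading=332, draw]
Final: pos=(4.027,16.708), heading=332, 6 segment(s) drawn
Segments drawn: 6

Answer: 6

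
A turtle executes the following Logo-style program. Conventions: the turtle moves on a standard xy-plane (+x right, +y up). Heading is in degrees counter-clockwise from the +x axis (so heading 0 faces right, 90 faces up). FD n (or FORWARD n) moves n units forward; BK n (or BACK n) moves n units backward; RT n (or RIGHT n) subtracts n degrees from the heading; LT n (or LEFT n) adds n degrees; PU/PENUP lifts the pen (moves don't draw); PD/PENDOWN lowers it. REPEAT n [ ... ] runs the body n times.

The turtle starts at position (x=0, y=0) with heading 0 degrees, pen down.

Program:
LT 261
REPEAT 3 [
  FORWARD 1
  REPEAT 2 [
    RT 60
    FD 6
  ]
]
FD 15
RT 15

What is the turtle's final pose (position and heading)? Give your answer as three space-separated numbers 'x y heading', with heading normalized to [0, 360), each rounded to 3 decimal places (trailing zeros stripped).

Answer: -2.347 -14.815 246

Derivation:
Executing turtle program step by step:
Start: pos=(0,0), heading=0, pen down
LT 261: heading 0 -> 261
REPEAT 3 [
  -- iteration 1/3 --
  FD 1: (0,0) -> (-0.156,-0.988) [heading=261, draw]
  REPEAT 2 [
    -- iteration 1/2 --
    RT 60: heading 261 -> 201
    FD 6: (-0.156,-0.988) -> (-5.758,-3.138) [heading=201, draw]
    -- iteration 2/2 --
    RT 60: heading 201 -> 141
    FD 6: (-5.758,-3.138) -> (-10.421,0.638) [heading=141, draw]
  ]
  -- iteration 2/3 --
  FD 1: (-10.421,0.638) -> (-11.198,1.267) [heading=141, draw]
  REPEAT 2 [
    -- iteration 1/2 --
    RT 60: heading 141 -> 81
    FD 6: (-11.198,1.267) -> (-10.259,7.193) [heading=81, draw]
    -- iteration 2/2 --
    RT 60: heading 81 -> 21
    FD 6: (-10.259,7.193) -> (-4.658,9.344) [heading=21, draw]
  ]
  -- iteration 3/3 --
  FD 1: (-4.658,9.344) -> (-3.724,9.702) [heading=21, draw]
  REPEAT 2 [
    -- iteration 1/2 --
    RT 60: heading 21 -> 321
    FD 6: (-3.724,9.702) -> (0.939,5.926) [heading=321, draw]
    -- iteration 2/2 --
    RT 60: heading 321 -> 261
    FD 6: (0.939,5.926) -> (0,0) [heading=261, draw]
  ]
]
FD 15: (0,0) -> (-2.347,-14.815) [heading=261, draw]
RT 15: heading 261 -> 246
Final: pos=(-2.347,-14.815), heading=246, 10 segment(s) drawn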